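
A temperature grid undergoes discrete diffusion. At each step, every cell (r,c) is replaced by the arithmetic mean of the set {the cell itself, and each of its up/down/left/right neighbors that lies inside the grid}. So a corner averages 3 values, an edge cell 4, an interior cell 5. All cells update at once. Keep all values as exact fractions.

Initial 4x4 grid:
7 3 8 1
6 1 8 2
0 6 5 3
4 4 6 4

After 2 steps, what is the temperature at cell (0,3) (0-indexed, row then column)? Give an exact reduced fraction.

Step 1: cell (0,3) = 11/3
Step 2: cell (0,3) = 73/18
Full grid after step 2:
  163/36 1193/240 1093/240 73/18
  529/120 421/100 237/50 58/15
  401/120 113/25 437/100 127/30
  35/9 937/240 1181/240 151/36

Answer: 73/18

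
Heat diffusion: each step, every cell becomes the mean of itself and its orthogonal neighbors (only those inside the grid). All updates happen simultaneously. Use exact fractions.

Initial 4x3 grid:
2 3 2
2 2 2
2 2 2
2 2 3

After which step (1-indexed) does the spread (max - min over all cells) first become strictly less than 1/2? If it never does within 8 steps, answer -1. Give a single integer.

Step 1: max=7/3, min=2, spread=1/3
  -> spread < 1/2 first at step 1
Step 2: max=547/240, min=2, spread=67/240
Step 3: max=2401/1080, min=299/144, spread=317/2160
Step 4: max=1897051/864000, min=25123/12000, spread=17639/172800
Step 5: max=17028641/7776000, min=5474087/2592000, spread=30319/388800
Step 6: max=1016072959/466560000, min=330466853/155520000, spread=61681/1166400
Step 7: max=60867026981/27993600000, min=245278567/115200000, spread=1580419/34992000
Step 8: max=3642638194879/1679616000000, min=1195392014293/559872000000, spread=7057769/209952000

Answer: 1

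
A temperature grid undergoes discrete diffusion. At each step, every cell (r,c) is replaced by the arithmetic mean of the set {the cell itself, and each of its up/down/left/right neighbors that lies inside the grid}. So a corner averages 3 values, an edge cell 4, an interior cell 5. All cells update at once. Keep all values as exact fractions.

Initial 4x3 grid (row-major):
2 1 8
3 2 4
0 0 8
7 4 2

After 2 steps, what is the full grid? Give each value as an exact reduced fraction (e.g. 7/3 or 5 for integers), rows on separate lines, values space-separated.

After step 1:
  2 13/4 13/3
  7/4 2 11/2
  5/2 14/5 7/2
  11/3 13/4 14/3
After step 2:
  7/3 139/48 157/36
  33/16 153/50 23/6
  643/240 281/100 247/60
  113/36 863/240 137/36

Answer: 7/3 139/48 157/36
33/16 153/50 23/6
643/240 281/100 247/60
113/36 863/240 137/36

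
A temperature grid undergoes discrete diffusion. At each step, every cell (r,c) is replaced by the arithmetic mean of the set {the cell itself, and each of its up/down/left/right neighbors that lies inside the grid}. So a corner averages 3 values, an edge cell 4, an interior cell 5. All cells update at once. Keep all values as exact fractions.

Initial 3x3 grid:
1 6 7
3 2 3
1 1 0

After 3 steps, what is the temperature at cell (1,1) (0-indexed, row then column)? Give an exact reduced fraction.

Answer: 3317/1200

Derivation:
Step 1: cell (1,1) = 3
Step 2: cell (1,1) = 51/20
Step 3: cell (1,1) = 3317/1200
Full grid after step 3:
  1351/432 2449/720 403/108
  759/320 3317/1200 2089/720
  815/432 151/80 241/108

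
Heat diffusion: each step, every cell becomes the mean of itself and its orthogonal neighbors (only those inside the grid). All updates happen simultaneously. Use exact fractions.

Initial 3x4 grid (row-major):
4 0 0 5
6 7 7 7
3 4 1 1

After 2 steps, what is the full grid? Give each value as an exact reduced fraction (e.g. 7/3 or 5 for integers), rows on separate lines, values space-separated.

After step 1:
  10/3 11/4 3 4
  5 24/5 22/5 5
  13/3 15/4 13/4 3
After step 2:
  133/36 833/240 283/80 4
  131/30 207/50 409/100 41/10
  157/36 121/30 18/5 15/4

Answer: 133/36 833/240 283/80 4
131/30 207/50 409/100 41/10
157/36 121/30 18/5 15/4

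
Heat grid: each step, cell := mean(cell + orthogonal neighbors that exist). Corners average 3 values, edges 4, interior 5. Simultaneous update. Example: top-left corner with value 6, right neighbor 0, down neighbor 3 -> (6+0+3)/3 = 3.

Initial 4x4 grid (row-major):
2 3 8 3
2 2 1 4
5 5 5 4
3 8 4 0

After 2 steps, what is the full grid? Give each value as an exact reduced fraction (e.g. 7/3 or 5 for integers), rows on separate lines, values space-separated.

After step 1:
  7/3 15/4 15/4 5
  11/4 13/5 4 3
  15/4 5 19/5 13/4
  16/3 5 17/4 8/3
After step 2:
  53/18 373/120 33/8 47/12
  343/120 181/50 343/100 61/16
  101/24 403/100 203/50 763/240
  169/36 235/48 943/240 61/18

Answer: 53/18 373/120 33/8 47/12
343/120 181/50 343/100 61/16
101/24 403/100 203/50 763/240
169/36 235/48 943/240 61/18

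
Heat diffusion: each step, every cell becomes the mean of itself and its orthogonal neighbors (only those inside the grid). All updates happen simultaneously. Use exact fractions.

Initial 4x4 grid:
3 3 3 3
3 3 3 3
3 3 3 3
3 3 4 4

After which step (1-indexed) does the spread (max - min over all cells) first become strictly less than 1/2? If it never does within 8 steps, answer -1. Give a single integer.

Answer: 2

Derivation:
Step 1: max=11/3, min=3, spread=2/3
Step 2: max=125/36, min=3, spread=17/36
  -> spread < 1/2 first at step 2
Step 3: max=457/135, min=3, spread=52/135
Step 4: max=6716/2025, min=3, spread=641/2025
Step 5: max=397801/121500, min=27079/9000, spread=64469/243000
Step 6: max=47239831/14580000, min=1629529/540000, spread=810637/3645000
Step 7: max=1406481073/437400000, min=3270953/1080000, spread=20436277/109350000
Step 8: max=41935353403/13122000000, min=295368241/97200000, spread=515160217/3280500000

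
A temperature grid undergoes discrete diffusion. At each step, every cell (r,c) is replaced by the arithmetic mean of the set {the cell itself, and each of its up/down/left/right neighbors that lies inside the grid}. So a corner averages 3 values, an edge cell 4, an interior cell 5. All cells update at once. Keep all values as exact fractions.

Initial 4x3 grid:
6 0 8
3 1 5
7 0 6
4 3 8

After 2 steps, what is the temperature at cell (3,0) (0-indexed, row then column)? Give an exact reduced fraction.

Answer: 143/36

Derivation:
Step 1: cell (3,0) = 14/3
Step 2: cell (3,0) = 143/36
Full grid after step 2:
  11/3 773/240 157/36
  251/80 91/25 953/240
  949/240 86/25 1129/240
  143/36 1049/240 85/18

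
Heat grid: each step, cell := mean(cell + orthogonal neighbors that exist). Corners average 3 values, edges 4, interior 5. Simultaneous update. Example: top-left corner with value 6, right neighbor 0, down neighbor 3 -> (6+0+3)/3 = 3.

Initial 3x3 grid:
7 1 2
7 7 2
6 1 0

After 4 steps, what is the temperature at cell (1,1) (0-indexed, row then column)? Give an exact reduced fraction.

Answer: 1378453/360000

Derivation:
Step 1: cell (1,1) = 18/5
Step 2: cell (1,1) = 417/100
Step 3: cell (1,1) = 21899/6000
Step 4: cell (1,1) = 1378453/360000
Full grid after step 4:
  16237/3600 3290719/864000 26627/8100
  3793969/864000 1378453/360000 2619469/864000
  559307/129600 1549547/432000 133069/43200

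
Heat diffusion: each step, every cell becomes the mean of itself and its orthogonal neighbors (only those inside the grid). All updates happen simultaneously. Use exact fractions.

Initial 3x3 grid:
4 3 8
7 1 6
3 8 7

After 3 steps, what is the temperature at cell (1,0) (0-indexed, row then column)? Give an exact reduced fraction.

Step 1: cell (1,0) = 15/4
Step 2: cell (1,0) = 233/48
Step 3: cell (1,0) = 13267/2880
Full grid after step 3:
  1991/432 3353/720 1129/216
  13267/2880 773/150 7631/1440
  41/8 5009/960 827/144

Answer: 13267/2880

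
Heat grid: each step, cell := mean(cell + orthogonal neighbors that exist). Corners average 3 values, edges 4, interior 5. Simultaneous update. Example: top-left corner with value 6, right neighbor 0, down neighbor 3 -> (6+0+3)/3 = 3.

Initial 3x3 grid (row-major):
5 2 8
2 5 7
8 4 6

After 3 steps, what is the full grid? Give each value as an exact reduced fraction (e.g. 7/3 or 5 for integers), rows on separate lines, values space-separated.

After step 1:
  3 5 17/3
  5 4 13/2
  14/3 23/4 17/3
After step 2:
  13/3 53/12 103/18
  25/6 21/4 131/24
  185/36 241/48 215/36
After step 3:
  155/36 355/72 1123/216
  85/18 389/80 1613/288
  2063/432 3079/576 2369/432

Answer: 155/36 355/72 1123/216
85/18 389/80 1613/288
2063/432 3079/576 2369/432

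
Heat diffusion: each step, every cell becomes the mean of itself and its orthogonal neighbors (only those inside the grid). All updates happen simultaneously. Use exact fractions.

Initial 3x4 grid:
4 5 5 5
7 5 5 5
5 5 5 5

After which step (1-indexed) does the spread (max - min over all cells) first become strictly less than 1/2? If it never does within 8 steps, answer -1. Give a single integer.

Answer: 2

Derivation:
Step 1: max=17/3, min=19/4, spread=11/12
Step 2: max=433/80, min=79/16, spread=19/40
  -> spread < 1/2 first at step 2
Step 3: max=11509/2160, min=239/48, spread=377/1080
Step 4: max=1509289/288000, min=7507/1500, spread=13589/57600
Step 5: max=40623397/7776000, min=1082867/216000, spread=328037/1555200
Step 6: max=2422616303/466560000, min=32619649/6480000, spread=2960063/18662400
Step 7: max=144975171877/27993600000, min=326801561/64800000, spread=151875901/1119744000
Step 8: max=8673020277743/1679616000000, min=1842892721/364500000, spread=289552991/2687385600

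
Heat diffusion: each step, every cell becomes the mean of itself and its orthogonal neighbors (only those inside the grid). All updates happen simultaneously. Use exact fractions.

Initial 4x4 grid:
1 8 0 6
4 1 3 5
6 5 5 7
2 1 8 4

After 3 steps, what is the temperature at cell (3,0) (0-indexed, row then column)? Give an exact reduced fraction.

Answer: 293/80

Derivation:
Step 1: cell (3,0) = 3
Step 2: cell (3,0) = 15/4
Step 3: cell (3,0) = 293/80
Full grid after step 3:
  497/135 24521/7200 28681/7200 8593/2160
  25031/7200 5921/1500 23443/6000 16793/3600
  9293/2400 1531/400 1429/300 3521/720
  293/80 5089/1200 3347/720 1447/270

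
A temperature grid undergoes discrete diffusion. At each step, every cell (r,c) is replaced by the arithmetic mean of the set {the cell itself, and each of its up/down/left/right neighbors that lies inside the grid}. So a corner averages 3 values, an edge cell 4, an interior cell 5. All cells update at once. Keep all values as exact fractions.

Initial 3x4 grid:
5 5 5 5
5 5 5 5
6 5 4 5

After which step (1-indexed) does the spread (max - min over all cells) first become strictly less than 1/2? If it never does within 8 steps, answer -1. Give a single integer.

Step 1: max=16/3, min=14/3, spread=2/3
Step 2: max=187/36, min=1153/240, spread=281/720
  -> spread < 1/2 first at step 2
Step 3: max=553/108, min=10423/2160, spread=637/2160
Step 4: max=4389659/864000, min=315493/64800, spread=549257/2592000
Step 5: max=262245121/51840000, min=9504391/1944000, spread=26384083/155520000
Step 6: max=15691051139/3110400000, min=286261417/58320000, spread=1271326697/9331200000
Step 7: max=939147287401/186624000000, min=2152578541/437400000, spread=62141329723/559872000000
Step 8: max=56247006012059/11197440000000, min=517762601801/104976000000, spread=3056985459857/33592320000000

Answer: 2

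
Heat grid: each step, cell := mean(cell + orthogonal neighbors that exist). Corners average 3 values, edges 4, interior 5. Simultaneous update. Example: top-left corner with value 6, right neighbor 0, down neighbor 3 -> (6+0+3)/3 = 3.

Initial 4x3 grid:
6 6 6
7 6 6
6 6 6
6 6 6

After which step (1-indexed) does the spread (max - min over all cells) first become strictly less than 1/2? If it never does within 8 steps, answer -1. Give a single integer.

Step 1: max=19/3, min=6, spread=1/3
  -> spread < 1/2 first at step 1
Step 2: max=751/120, min=6, spread=31/120
Step 3: max=6691/1080, min=6, spread=211/1080
Step 4: max=664897/108000, min=10847/1800, spread=14077/108000
Step 5: max=5972407/972000, min=651683/108000, spread=5363/48600
Step 6: max=178700809/29160000, min=362869/60000, spread=93859/1166400
Step 7: max=10707874481/1749600000, min=588536467/97200000, spread=4568723/69984000
Step 8: max=641636435629/104976000000, min=17677618889/2916000000, spread=8387449/167961600

Answer: 1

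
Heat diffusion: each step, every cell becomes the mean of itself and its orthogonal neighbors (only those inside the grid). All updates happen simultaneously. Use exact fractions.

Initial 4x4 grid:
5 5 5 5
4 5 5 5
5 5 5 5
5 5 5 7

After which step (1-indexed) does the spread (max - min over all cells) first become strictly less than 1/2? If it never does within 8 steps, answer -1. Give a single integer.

Answer: 4

Derivation:
Step 1: max=17/3, min=14/3, spread=1
Step 2: max=50/9, min=569/120, spread=293/360
Step 3: max=581/108, min=5189/1080, spread=23/40
Step 4: max=17243/3240, min=523157/108000, spread=154829/324000
  -> spread < 1/2 first at step 4
Step 5: max=2553499/486000, min=4721357/972000, spread=1587/4000
Step 6: max=38032001/7290000, min=142413593/29160000, spread=39977/120000
Step 7: max=453242357/87480000, min=4287803489/874800000, spread=1006667/3600000
Step 8: max=3382951019/656100000, min=129150055109/26244000000, spread=25382657/108000000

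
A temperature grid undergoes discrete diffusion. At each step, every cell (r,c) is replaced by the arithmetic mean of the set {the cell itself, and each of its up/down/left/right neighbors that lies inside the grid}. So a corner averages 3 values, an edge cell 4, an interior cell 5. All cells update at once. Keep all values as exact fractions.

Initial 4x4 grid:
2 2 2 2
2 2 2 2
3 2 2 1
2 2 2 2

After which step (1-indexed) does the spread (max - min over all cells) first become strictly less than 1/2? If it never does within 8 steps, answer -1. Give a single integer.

Answer: 3

Derivation:
Step 1: max=7/3, min=5/3, spread=2/3
Step 2: max=271/120, min=209/120, spread=31/60
Step 3: max=2371/1080, min=1949/1080, spread=211/540
  -> spread < 1/2 first at step 3
Step 4: max=231871/108000, min=200129/108000, spread=15871/54000
Step 5: max=2059891/972000, min=1828109/972000, spread=115891/486000
Step 6: max=203632711/97200000, min=185167289/97200000, spread=9232711/48600000
Step 7: max=1816759531/874800000, min=1682440469/874800000, spread=67159531/437400000
Step 8: max=180580197151/87480000000, min=169339802849/87480000000, spread=5620197151/43740000000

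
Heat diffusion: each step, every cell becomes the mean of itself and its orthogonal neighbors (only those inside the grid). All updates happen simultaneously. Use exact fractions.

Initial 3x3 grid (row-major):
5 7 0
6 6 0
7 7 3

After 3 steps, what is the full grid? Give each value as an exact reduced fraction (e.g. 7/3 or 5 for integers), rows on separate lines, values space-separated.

After step 1:
  6 9/2 7/3
  6 26/5 9/4
  20/3 23/4 10/3
After step 2:
  11/2 541/120 109/36
  179/30 237/50 787/240
  221/36 419/80 34/9
After step 3:
  213/40 31997/7200 7787/2160
  20111/3600 14239/3000 53369/14400
  12487/2160 23873/4800 2213/540

Answer: 213/40 31997/7200 7787/2160
20111/3600 14239/3000 53369/14400
12487/2160 23873/4800 2213/540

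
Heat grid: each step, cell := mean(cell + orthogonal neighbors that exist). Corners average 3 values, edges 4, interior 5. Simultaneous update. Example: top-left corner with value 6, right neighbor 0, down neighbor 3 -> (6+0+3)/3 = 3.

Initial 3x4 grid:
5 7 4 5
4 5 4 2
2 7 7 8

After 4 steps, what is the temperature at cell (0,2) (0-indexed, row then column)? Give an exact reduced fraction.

Step 1: cell (0,2) = 5
Step 2: cell (0,2) = 1099/240
Step 3: cell (0,2) = 35113/7200
Step 4: cell (0,2) = 1040341/216000
Full grid after step 4:
  315323/64800 1069841/216000 1040341/216000 622931/129600
  531653/108000 111281/22500 1822771/360000 4260749/864000
  317423/64800 1104341/216000 1115341/216000 675731/129600

Answer: 1040341/216000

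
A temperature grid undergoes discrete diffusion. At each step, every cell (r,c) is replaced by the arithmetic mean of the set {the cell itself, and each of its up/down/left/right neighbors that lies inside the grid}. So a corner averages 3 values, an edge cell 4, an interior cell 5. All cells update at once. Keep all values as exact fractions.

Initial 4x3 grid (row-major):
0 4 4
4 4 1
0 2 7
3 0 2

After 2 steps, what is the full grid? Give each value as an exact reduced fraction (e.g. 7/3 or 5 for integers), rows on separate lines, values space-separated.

After step 1:
  8/3 3 3
  2 3 4
  9/4 13/5 3
  1 7/4 3
After step 2:
  23/9 35/12 10/3
  119/48 73/25 13/4
  157/80 63/25 63/20
  5/3 167/80 31/12

Answer: 23/9 35/12 10/3
119/48 73/25 13/4
157/80 63/25 63/20
5/3 167/80 31/12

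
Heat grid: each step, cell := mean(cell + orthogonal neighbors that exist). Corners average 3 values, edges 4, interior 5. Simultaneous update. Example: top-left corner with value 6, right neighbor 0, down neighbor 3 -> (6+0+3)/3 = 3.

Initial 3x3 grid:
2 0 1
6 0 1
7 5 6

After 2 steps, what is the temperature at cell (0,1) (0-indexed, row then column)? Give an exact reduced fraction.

Answer: 389/240

Derivation:
Step 1: cell (0,1) = 3/4
Step 2: cell (0,1) = 389/240
Full grid after step 2:
  43/18 389/240 41/36
  889/240 67/25 34/15
  19/4 169/40 7/2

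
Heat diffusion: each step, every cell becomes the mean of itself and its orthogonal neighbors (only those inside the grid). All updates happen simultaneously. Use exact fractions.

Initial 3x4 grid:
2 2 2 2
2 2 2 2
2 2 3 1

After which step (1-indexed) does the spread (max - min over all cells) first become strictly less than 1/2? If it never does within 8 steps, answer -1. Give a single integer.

Answer: 2

Derivation:
Step 1: max=9/4, min=7/4, spread=1/2
Step 2: max=169/80, min=23/12, spread=47/240
  -> spread < 1/2 first at step 2
Step 3: max=5009/2400, min=9373/4800, spread=43/320
Step 4: max=44489/21600, min=85343/43200, spread=727/8640
Step 5: max=4424531/2160000, min=34443493/17280000, spread=63517/1152000
Step 6: max=39752711/19440000, min=310583963/155520000, spread=297509/6220800
Step 7: max=1188860087/583200000, min=18703315417/9331200000, spread=12737839/373248000
Step 8: max=35626884179/17496000000, min=1123613018603/559872000000, spread=131578201/4478976000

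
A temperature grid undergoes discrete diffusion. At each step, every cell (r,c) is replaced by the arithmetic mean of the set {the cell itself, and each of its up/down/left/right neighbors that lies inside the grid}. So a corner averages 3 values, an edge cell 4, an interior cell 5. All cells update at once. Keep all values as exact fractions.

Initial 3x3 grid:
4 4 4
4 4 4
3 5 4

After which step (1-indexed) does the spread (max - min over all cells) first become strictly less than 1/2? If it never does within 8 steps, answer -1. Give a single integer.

Answer: 2

Derivation:
Step 1: max=13/3, min=15/4, spread=7/12
Step 2: max=62/15, min=47/12, spread=13/60
  -> spread < 1/2 first at step 2
Step 3: max=557/135, min=18973/4800, spread=7483/43200
Step 4: max=440221/108000, min=171743/43200, spread=21727/216000
Step 5: max=3955711/972000, min=23037319/5760000, spread=10906147/155520000
Step 6: max=472760059/116640000, min=622785287/155520000, spread=36295/746496
Step 7: max=7082915837/1749600000, min=37457037589/9331200000, spread=305773/8957952
Step 8: max=1697224579381/419904000000, min=2249549694383/559872000000, spread=2575951/107495424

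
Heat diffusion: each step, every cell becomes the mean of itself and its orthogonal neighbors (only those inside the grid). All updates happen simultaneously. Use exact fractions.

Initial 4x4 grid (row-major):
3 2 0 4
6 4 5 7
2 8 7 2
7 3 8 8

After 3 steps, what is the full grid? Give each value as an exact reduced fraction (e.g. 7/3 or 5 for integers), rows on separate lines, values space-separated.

Answer: 805/216 1579/450 1681/450 4193/1080
14777/3600 13331/3000 13343/3000 16673/3600
6043/1200 5059/1000 5527/1000 6619/1200
1853/360 3409/600 3517/600 433/72

Derivation:
After step 1:
  11/3 9/4 11/4 11/3
  15/4 5 23/5 9/2
  23/4 24/5 6 6
  4 13/2 13/2 6
After step 2:
  29/9 41/12 199/60 131/36
  109/24 102/25 457/100 563/120
  183/40 561/100 279/50 45/8
  65/12 109/20 25/4 37/6
After step 3:
  805/216 1579/450 1681/450 4193/1080
  14777/3600 13331/3000 13343/3000 16673/3600
  6043/1200 5059/1000 5527/1000 6619/1200
  1853/360 3409/600 3517/600 433/72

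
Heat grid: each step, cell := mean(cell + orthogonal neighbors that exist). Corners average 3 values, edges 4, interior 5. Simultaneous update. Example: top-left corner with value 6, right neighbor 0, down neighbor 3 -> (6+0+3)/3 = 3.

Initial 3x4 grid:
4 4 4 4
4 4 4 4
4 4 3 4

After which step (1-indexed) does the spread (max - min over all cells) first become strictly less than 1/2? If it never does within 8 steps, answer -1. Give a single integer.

Step 1: max=4, min=11/3, spread=1/3
  -> spread < 1/2 first at step 1
Step 2: max=4, min=449/120, spread=31/120
Step 3: max=4, min=4109/1080, spread=211/1080
Step 4: max=7153/1800, min=415103/108000, spread=14077/108000
Step 5: max=428317/108000, min=3747593/972000, spread=5363/48600
Step 6: max=237131/60000, min=112899191/29160000, spread=93859/1166400
Step 7: max=383463533/97200000, min=6788125519/1749600000, spread=4568723/69984000
Step 8: max=11482381111/2916000000, min=408123564371/104976000000, spread=8387449/167961600

Answer: 1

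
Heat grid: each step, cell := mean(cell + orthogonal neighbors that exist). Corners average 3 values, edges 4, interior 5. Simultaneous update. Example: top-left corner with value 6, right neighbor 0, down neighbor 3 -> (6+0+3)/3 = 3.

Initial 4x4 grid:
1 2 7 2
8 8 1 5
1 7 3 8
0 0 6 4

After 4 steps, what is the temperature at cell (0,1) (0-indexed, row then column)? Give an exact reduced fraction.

Answer: 57313/13500

Derivation:
Step 1: cell (0,1) = 9/2
Step 2: cell (0,1) = 491/120
Step 3: cell (0,1) = 3851/900
Step 4: cell (0,1) = 57313/13500
Full grid after step 4:
  67867/16200 57313/13500 14446/3375 27823/6480
  218527/54000 47059/11250 393791/90000 481877/108000
  191981/54000 176663/45000 42877/10000 165131/36000
  2647/810 189971/54000 75053/18000 16117/3600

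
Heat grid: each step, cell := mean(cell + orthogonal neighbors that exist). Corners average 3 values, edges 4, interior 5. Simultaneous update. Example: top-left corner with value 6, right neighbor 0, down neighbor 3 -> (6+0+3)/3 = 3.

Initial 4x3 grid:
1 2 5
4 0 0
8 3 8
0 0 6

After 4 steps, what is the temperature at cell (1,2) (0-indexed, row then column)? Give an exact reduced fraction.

Step 1: cell (1,2) = 13/4
Step 2: cell (1,2) = 349/120
Step 3: cell (1,2) = 11023/3600
Step 4: cell (1,2) = 19891/6750
Full grid after step 4:
  84763/32400 553567/216000 43619/16200
  301381/108000 261593/90000 19891/6750
  336581/108000 1143397/360000 22841/6750
  411887/129600 2917643/864000 449987/129600

Answer: 19891/6750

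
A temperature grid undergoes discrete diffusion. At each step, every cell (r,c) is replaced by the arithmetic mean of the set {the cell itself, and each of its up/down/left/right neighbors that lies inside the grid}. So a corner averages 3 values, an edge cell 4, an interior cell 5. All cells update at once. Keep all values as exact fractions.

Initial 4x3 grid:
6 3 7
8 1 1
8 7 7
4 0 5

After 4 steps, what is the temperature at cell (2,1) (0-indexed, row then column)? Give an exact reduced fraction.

Step 1: cell (2,1) = 23/5
Step 2: cell (2,1) = 487/100
Step 3: cell (2,1) = 4643/1000
Step 4: cell (2,1) = 17627/3750
Full grid after step 4:
  635927/129600 3986903/864000 560327/129600
  541151/108000 1675717/360000 59347/13500
  177427/36000 17627/3750 26467/6000
  13049/2700 36571/8000 5987/1350

Answer: 17627/3750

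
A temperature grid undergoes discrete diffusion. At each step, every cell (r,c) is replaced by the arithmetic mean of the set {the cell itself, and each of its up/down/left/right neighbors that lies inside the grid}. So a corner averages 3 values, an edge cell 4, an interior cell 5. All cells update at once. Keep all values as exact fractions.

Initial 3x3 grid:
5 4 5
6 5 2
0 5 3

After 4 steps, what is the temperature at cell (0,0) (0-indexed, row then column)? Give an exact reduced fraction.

Answer: 61657/14400

Derivation:
Step 1: cell (0,0) = 5
Step 2: cell (0,0) = 55/12
Step 3: cell (0,0) = 3193/720
Step 4: cell (0,0) = 61657/14400
Full grid after step 4:
  61657/14400 3640621/864000 263719/64800
  444437/108000 1438127/360000 1123207/288000
  504563/129600 121773/32000 15059/4050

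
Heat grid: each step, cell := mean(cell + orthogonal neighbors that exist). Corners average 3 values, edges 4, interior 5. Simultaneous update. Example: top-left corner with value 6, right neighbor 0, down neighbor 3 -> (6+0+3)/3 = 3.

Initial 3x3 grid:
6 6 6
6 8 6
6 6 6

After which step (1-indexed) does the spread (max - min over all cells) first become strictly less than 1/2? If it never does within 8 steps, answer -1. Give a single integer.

Step 1: max=13/2, min=6, spread=1/2
Step 2: max=162/25, min=249/40, spread=51/200
  -> spread < 1/2 first at step 2
Step 3: max=15223/2400, min=1127/180, spread=589/7200
Step 4: max=94943/15000, min=905081/144000, spread=31859/720000
Step 5: max=54531607/8640000, min=5664721/900000, spread=751427/43200000
Step 6: max=340634687/54000000, min=3265463129/518400000, spread=23149331/2592000000
Step 7: max=196106654263/31104000000, min=20414931889/3240000000, spread=616540643/155520000000
Step 8: max=1225512453983/194400000000, min=11761372008761/1866240000000, spread=17737747379/9331200000000

Answer: 2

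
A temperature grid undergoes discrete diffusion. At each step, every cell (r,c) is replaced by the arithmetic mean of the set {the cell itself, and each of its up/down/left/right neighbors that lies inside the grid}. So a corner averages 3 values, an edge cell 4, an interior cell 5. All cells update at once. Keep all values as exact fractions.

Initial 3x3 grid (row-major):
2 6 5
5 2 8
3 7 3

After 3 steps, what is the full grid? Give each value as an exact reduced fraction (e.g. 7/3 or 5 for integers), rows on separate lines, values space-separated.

After step 1:
  13/3 15/4 19/3
  3 28/5 9/2
  5 15/4 6
After step 2:
  133/36 1201/240 175/36
  269/60 103/25 673/120
  47/12 407/80 19/4
After step 3:
  9491/2160 63647/14400 11141/2160
  14593/3600 7291/1500 34811/7200
  1079/240 21449/4800 3707/720

Answer: 9491/2160 63647/14400 11141/2160
14593/3600 7291/1500 34811/7200
1079/240 21449/4800 3707/720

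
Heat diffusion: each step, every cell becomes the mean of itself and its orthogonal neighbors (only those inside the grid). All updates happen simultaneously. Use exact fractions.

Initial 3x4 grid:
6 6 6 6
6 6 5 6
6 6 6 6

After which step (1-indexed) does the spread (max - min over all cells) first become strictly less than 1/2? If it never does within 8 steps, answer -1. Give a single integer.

Answer: 1

Derivation:
Step 1: max=6, min=23/4, spread=1/4
  -> spread < 1/2 first at step 1
Step 2: max=6, min=577/100, spread=23/100
Step 3: max=2387/400, min=27989/4800, spread=131/960
Step 4: max=42809/7200, min=252649/43200, spread=841/8640
Step 5: max=8546627/1440000, min=101137949/17280000, spread=56863/691200
Step 6: max=76770457/12960000, min=911585659/155520000, spread=386393/6220800
Step 7: max=30683641187/5184000000, min=364854276869/62208000000, spread=26795339/497664000
Step 8: max=1839153850333/311040000000, min=21911064285871/3732480000000, spread=254051069/5971968000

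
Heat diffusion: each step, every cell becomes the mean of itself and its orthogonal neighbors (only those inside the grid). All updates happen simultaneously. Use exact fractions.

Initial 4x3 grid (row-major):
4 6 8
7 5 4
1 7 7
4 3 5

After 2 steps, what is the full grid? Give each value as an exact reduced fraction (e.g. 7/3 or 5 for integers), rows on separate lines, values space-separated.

Answer: 47/9 1393/240 71/12
307/60 132/25 471/80
61/15 513/100 427/80
73/18 1021/240 31/6

Derivation:
After step 1:
  17/3 23/4 6
  17/4 29/5 6
  19/4 23/5 23/4
  8/3 19/4 5
After step 2:
  47/9 1393/240 71/12
  307/60 132/25 471/80
  61/15 513/100 427/80
  73/18 1021/240 31/6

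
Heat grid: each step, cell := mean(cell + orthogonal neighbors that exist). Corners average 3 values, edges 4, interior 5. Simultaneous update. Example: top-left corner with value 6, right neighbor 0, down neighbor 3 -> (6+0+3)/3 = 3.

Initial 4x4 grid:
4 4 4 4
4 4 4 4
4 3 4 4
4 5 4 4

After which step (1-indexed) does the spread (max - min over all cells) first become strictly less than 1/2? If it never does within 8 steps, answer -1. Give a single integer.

Step 1: max=13/3, min=15/4, spread=7/12
Step 2: max=199/48, min=387/100, spread=331/1200
  -> spread < 1/2 first at step 2
Step 3: max=439/108, min=1567/400, spread=1591/10800
Step 4: max=871727/216000, min=11363/2880, spread=9751/108000
Step 5: max=8681983/2160000, min=56933/14400, spread=142033/2160000
Step 6: max=77955473/19440000, min=7130131/1800000, spread=4750291/97200000
Step 7: max=7785185071/1944000000, min=770398267/194400000, spread=9022489/216000000
Step 8: max=70004361161/17496000000, min=2571063553/648000000, spread=58564523/1749600000

Answer: 2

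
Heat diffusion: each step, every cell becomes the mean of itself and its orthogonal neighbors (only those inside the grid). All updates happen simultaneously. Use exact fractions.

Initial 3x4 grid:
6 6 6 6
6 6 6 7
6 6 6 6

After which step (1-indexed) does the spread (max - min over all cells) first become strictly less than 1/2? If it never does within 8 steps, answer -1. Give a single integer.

Answer: 1

Derivation:
Step 1: max=19/3, min=6, spread=1/3
  -> spread < 1/2 first at step 1
Step 2: max=1507/240, min=6, spread=67/240
Step 3: max=13397/2160, min=6, spread=437/2160
Step 4: max=5341531/864000, min=6009/1000, spread=29951/172800
Step 5: max=47871821/7776000, min=20329/3375, spread=206761/1555200
Step 6: max=19118595571/3110400000, min=32565671/5400000, spread=14430763/124416000
Step 7: max=1144851741689/186624000000, min=2609652727/432000000, spread=139854109/1492992000
Step 8: max=68607111890251/11197440000000, min=235131228977/38880000000, spread=7114543559/89579520000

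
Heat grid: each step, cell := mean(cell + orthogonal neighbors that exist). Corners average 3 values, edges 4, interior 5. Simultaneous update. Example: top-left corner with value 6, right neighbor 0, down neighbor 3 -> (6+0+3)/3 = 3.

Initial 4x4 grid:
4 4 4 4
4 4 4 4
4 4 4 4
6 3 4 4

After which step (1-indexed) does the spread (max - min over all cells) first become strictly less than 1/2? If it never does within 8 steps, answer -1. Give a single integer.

Step 1: max=9/2, min=15/4, spread=3/4
Step 2: max=157/36, min=391/100, spread=203/450
  -> spread < 1/2 first at step 2
Step 3: max=15079/3600, min=1187/300, spread=167/720
Step 4: max=134989/32400, min=21409/5400, spread=1307/6480
Step 5: max=4004887/972000, min=1074419/270000, spread=684893/4860000
Step 6: max=119712223/29160000, min=861817/216000, spread=210433/1822500
Step 7: max=3575263219/874800000, min=67426/16875, spread=79899379/874800000
Step 8: max=106999462939/26244000000, min=19438476331/4860000000, spread=5079226879/65610000000

Answer: 2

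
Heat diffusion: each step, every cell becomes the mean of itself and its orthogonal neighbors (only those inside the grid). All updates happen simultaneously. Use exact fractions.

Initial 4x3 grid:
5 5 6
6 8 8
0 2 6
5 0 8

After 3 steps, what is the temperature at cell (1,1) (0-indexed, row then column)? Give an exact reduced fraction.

Step 1: cell (1,1) = 29/5
Step 2: cell (1,1) = 107/20
Step 3: cell (1,1) = 1601/300
Full grid after step 3:
  1441/270 259/45 3347/540
  421/90 1601/300 4193/720
  172/45 5161/1200 3727/720
  6787/2160 11099/2880 9607/2160

Answer: 1601/300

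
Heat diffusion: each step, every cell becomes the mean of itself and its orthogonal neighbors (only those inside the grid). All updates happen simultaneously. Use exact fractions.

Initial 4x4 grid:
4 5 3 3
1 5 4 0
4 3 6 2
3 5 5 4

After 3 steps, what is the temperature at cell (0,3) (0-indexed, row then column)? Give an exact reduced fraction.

Answer: 2107/720

Derivation:
Step 1: cell (0,3) = 2
Step 2: cell (0,3) = 8/3
Step 3: cell (0,3) = 2107/720
Full grid after step 3:
  7721/2160 829/225 331/100 2107/720
  26303/7200 21803/6000 7001/2000 7229/2400
  8629/2400 7941/2000 22399/6000 24967/7200
  2807/720 797/200 7423/1800 1625/432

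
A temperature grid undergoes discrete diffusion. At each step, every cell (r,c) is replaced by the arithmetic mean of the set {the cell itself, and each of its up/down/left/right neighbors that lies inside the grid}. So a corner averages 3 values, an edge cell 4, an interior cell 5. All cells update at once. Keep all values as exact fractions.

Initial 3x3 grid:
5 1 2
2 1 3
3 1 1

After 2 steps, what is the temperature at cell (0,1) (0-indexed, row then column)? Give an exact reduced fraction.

Step 1: cell (0,1) = 9/4
Step 2: cell (0,1) = 511/240
Full grid after step 2:
  23/9 511/240 2
  541/240 197/100 421/240
  25/12 203/120 59/36

Answer: 511/240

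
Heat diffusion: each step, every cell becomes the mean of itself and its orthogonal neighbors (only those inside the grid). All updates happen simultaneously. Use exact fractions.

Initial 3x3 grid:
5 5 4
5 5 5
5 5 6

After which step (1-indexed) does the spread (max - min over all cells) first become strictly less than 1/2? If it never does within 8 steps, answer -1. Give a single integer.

Step 1: max=16/3, min=14/3, spread=2/3
Step 2: max=187/36, min=173/36, spread=7/18
  -> spread < 1/2 first at step 2
Step 3: max=2209/432, min=2111/432, spread=49/216
Step 4: max=35071/6912, min=34049/6912, spread=511/3456
Step 5: max=419029/82944, min=410411/82944, spread=4309/41472
Step 6: max=5012935/995328, min=4940345/995328, spread=36295/497664
Step 7: max=60025453/11943936, min=59413907/11943936, spread=305773/5971968
Step 8: max=719212111/143327232, min=714060209/143327232, spread=2575951/71663616

Answer: 2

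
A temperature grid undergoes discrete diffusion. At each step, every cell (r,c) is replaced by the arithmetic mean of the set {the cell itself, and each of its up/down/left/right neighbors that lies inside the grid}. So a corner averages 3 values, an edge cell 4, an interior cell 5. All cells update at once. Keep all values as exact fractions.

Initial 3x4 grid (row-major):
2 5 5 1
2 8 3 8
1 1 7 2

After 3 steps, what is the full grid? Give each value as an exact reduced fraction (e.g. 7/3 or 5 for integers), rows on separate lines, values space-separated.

Answer: 2501/720 203/48 2989/720 2473/540
10109/2880 4411/1200 2789/600 6151/1440
6443/2160 139/36 1457/360 1259/270

Derivation:
After step 1:
  3 5 7/2 14/3
  13/4 19/5 31/5 7/2
  4/3 17/4 13/4 17/3
After step 2:
  15/4 153/40 581/120 35/9
  683/240 9/2 81/20 601/120
  53/18 379/120 581/120 149/36
After step 3:
  2501/720 203/48 2989/720 2473/540
  10109/2880 4411/1200 2789/600 6151/1440
  6443/2160 139/36 1457/360 1259/270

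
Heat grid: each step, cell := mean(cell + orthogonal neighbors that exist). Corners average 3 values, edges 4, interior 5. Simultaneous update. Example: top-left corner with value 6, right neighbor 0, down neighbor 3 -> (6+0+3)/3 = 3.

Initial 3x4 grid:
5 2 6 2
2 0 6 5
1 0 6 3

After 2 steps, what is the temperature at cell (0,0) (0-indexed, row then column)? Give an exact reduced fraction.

Step 1: cell (0,0) = 3
Step 2: cell (0,0) = 11/4
Full grid after step 2:
  11/4 49/16 971/240 37/9
  2 68/25 367/100 22/5
  19/12 17/8 443/120 149/36

Answer: 11/4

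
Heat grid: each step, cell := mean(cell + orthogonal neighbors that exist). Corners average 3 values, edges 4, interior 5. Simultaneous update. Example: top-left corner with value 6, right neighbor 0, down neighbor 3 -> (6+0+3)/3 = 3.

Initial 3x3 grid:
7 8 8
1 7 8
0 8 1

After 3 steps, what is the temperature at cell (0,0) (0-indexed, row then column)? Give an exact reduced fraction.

Step 1: cell (0,0) = 16/3
Step 2: cell (0,0) = 199/36
Step 3: cell (0,0) = 12209/2160
Full grid after step 3:
  12209/2160 45059/7200 2459/360
  69343/14400 11297/2000 2749/450
  3113/720 2149/450 2971/540

Answer: 12209/2160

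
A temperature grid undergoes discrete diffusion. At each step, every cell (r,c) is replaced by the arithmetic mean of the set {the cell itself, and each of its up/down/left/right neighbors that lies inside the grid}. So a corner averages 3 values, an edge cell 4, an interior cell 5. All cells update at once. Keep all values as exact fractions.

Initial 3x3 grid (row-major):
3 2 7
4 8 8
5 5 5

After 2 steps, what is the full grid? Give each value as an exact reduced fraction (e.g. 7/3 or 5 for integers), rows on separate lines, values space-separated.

Answer: 13/3 143/30 53/9
271/60 563/100 361/60
185/36 1309/240 25/4

Derivation:
After step 1:
  3 5 17/3
  5 27/5 7
  14/3 23/4 6
After step 2:
  13/3 143/30 53/9
  271/60 563/100 361/60
  185/36 1309/240 25/4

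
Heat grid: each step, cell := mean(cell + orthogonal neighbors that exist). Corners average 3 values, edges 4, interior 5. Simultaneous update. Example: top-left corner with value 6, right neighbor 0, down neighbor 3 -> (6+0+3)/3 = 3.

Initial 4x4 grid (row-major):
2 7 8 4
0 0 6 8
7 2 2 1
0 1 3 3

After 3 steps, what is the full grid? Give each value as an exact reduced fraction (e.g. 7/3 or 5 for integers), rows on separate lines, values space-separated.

Answer: 119/36 4837/1200 17843/3600 11743/2160
3457/1200 84/25 25477/6000 33271/7200
8591/3600 16171/6000 1157/375 5083/1440
4849/2160 16117/7200 3697/1440 1487/540

Derivation:
After step 1:
  3 17/4 25/4 20/3
  9/4 3 24/5 19/4
  9/4 12/5 14/5 7/2
  8/3 3/2 9/4 7/3
After step 2:
  19/6 33/8 659/120 53/9
  21/8 167/50 108/25 1183/240
  287/120 239/100 63/20 803/240
  77/36 529/240 533/240 97/36
After step 3:
  119/36 4837/1200 17843/3600 11743/2160
  3457/1200 84/25 25477/6000 33271/7200
  8591/3600 16171/6000 1157/375 5083/1440
  4849/2160 16117/7200 3697/1440 1487/540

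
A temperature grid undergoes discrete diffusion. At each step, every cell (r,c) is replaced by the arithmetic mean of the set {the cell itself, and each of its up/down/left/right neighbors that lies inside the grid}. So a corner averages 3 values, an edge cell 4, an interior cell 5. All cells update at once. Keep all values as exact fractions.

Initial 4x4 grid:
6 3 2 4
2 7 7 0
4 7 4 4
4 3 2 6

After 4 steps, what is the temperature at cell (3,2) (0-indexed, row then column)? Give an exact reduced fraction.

Answer: 297091/72000

Derivation:
Step 1: cell (3,2) = 15/4
Step 2: cell (3,2) = 331/80
Step 3: cell (3,2) = 9721/2400
Step 4: cell (3,2) = 297091/72000
Full grid after step 4:
  141281/32400 229543/54000 14009/3600 1763/480
  478361/108000 389909/90000 49037/12000 17983/4800
  94093/21600 156803/36000 30893/7500 94747/24000
  55109/12960 7277/1728 297091/72000 7103/1800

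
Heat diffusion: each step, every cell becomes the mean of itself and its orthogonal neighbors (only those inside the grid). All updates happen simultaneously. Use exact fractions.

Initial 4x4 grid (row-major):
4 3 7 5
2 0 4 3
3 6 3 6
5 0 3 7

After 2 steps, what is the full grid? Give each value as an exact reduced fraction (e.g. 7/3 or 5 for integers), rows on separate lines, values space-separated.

Answer: 35/12 57/16 333/80 19/4
49/16 291/100 401/100 353/80
679/240 173/50 91/25 1139/240
61/18 709/240 989/240 40/9

Derivation:
After step 1:
  3 7/2 19/4 5
  9/4 3 17/5 9/2
  4 12/5 22/5 19/4
  8/3 7/2 13/4 16/3
After step 2:
  35/12 57/16 333/80 19/4
  49/16 291/100 401/100 353/80
  679/240 173/50 91/25 1139/240
  61/18 709/240 989/240 40/9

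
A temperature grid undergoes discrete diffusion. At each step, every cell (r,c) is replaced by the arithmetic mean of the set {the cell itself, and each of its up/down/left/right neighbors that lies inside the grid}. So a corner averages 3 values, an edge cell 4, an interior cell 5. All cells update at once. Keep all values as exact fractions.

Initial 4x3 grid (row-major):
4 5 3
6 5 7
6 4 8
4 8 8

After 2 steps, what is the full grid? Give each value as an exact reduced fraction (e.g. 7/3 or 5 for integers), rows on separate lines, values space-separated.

After step 1:
  5 17/4 5
  21/4 27/5 23/4
  5 31/5 27/4
  6 6 8
After step 2:
  29/6 393/80 5
  413/80 537/100 229/40
  449/80 587/100 267/40
  17/3 131/20 83/12

Answer: 29/6 393/80 5
413/80 537/100 229/40
449/80 587/100 267/40
17/3 131/20 83/12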